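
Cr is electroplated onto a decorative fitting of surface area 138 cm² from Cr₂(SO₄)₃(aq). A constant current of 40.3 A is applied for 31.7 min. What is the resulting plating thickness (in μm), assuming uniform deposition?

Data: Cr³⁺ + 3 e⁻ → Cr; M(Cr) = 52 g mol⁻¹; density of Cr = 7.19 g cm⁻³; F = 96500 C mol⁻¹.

Q = I·t = 40.30 × 1902.0 = 76650 C; n(e⁻) = 0.7943 mol.
n(Cr) = n(e⁻)/3 = 0.2648 mol, so m = 0.2648 × 52 = 13.77 g.
Volume = m/ρ = 13.77 / 7.19 = 1.915 cm³.
Thickness = V/A = 1.915 / 138 = 0.0139 cm = 139 μm.

139 μm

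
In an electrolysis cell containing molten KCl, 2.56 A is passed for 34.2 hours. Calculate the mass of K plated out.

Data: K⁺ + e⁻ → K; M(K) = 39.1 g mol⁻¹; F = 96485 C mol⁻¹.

128 g

Q = I·t = 2.560 A × 123120 s = 315200 C.
n(e⁻) = Q/F = 315200 / 96485 = 3.267 mol.
K⁺ + e⁻ → K, so n(K) = n(e⁻)/1 = 3.267 mol.
m = n·M = 3.267 × 39.1 = 128 g.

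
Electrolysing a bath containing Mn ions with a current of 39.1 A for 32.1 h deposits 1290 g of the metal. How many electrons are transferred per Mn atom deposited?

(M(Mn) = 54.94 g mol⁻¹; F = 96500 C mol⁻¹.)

Q = I·t = 39.10 A × 115560 s = 4518000 C, so n(e⁻) = 4518000/96500 = 46.82 mol.
n(Mn) deposited = 1290 / 54.94 = 23.48 mol.
Electrons per atom = n(e⁻)/n(Mn) = 46.82 / 23.48 = 1.99 ≈ 2, so the ion is Mn²⁺.

2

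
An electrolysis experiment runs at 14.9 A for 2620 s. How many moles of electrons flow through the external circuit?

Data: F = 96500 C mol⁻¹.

Q = I·t = 14.90 A × 2620.0 s = 39040 C.
n(e⁻) = Q/F = 39040 / 96500 = 0.405 mol.

0.405 mol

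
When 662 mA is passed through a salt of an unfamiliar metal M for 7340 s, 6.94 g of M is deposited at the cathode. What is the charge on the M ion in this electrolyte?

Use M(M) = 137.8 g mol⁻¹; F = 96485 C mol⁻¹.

Q = I·t = 0.6620 A × 7340.0 s = 4859 C, so n(e⁻) = 4859/96485 = 0.05036 mol.
n(M) deposited = 6.94 / 137.8 = 0.05036 mol.
Electrons per atom = n(e⁻)/n(M) = 0.05036 / 0.05036 = 1.00 ≈ 1, so the ion is M⁺.

+1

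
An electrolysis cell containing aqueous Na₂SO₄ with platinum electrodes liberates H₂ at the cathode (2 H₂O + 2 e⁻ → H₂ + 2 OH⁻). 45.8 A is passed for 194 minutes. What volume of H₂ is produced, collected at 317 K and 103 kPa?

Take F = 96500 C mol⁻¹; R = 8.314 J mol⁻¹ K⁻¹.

70.7 L

Q = I·t = 45.80 A × 11640 s = 533100 C.
n(e⁻) = Q/F = 533100 / 96500 = 5.524 mol.
2 electrons are transferred per H₂ molecule, so n(H₂) = 5.524 / 2 = 2.762 mol.
V = nRT/P = (2.762 × 8.314 × 317) / (103 × 10³ Pa) = 0.0707 m³ = 70.7 L.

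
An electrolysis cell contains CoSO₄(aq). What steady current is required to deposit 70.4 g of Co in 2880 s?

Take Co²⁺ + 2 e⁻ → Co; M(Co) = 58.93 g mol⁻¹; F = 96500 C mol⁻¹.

80.1 A

n(Co) = 70.4 / 58.93 = 1.195 mol.
n(e⁻) = 2 × 1.195 = 2.389 mol.
Q = n(e⁻)·F = 2.389 × 96500 = 230600 C.
I = Q/t = 230600 / 2880.0 s = 80.1 A.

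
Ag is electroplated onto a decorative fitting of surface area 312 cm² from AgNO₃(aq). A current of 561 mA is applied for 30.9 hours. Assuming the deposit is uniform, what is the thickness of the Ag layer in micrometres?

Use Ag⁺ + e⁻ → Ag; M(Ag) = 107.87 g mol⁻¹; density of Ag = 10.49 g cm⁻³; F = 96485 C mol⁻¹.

213 μm

Q = I·t = 0.5610 × 111240 = 62410 C; n(e⁻) = 0.6468 mol.
n(Ag) = n(e⁻)/1 = 0.6468 mol, so m = 0.6468 × 107.87 = 69.77 g.
Volume = m/ρ = 69.77 / 10.49 = 6.651 cm³.
Thickness = V/A = 6.651 / 312 = 0.0213 cm = 213 μm.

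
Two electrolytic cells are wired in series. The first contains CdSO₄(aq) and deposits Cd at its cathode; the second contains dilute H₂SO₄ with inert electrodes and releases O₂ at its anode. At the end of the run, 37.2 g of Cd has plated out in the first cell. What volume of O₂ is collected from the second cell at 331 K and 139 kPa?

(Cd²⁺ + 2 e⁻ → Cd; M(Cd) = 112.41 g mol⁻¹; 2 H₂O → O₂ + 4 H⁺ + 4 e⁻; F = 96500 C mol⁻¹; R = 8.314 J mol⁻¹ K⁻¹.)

3.28 L

n(Cd) = 37.2 / 112.41 = 0.3309 mol, so n(e⁻) = 2 × 0.3309 = 0.6619 mol.
The cells are in series, so the same 0.6619 mol of electrons passes through the second cell.
2 H₂O → O₂ + 4 H⁺ + 4 e⁻ — 4 mol e⁻ per mol O₂, so n(O₂) = 0.6619/4 = 0.1655 mol.
V = nRT/P = (0.1655 × 8.314 × 331) / (139 × 10³) = 0.00328 m³ = 3.28 L.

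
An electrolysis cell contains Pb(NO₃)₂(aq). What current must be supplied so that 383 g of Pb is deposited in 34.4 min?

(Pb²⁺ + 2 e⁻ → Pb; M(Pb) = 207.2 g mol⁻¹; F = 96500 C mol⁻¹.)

173 A

n(Pb) = 383 / 207.2 = 1.848 mol.
n(e⁻) = 2 × 1.848 = 3.697 mol.
Q = n(e⁻)·F = 3.697 × 96500 = 356800 C.
I = Q/t = 356800 / 2064.0 s = 173 A.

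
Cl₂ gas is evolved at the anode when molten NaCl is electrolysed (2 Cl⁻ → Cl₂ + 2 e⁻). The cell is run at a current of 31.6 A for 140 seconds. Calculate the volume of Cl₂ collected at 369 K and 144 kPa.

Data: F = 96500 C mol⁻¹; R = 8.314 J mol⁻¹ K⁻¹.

Q = I·t = 31.60 A × 140.00 s = 4424 C.
n(e⁻) = Q/F = 4424 / 96500 = 0.04584 mol.
2 electrons are transferred per Cl₂ molecule, so n(Cl₂) = 0.04584 / 2 = 0.02292 mol.
V = nRT/P = (0.02292 × 8.314 × 369) / (144 × 10³ Pa) = 4.88 × 10⁻⁴ m³ = 0.488 L.

0.488 L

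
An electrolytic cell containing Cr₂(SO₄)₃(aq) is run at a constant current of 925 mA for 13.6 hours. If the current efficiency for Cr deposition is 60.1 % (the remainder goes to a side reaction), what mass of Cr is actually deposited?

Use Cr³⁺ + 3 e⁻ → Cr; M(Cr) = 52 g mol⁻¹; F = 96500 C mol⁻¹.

4.89 g

Q = I·t = 0.9250 × 48960 = 45290 C.
n(e⁻) = 45290/96500 = 0.4693 mol; theoretically n(Cr) = 0.4693/3 = 0.1564 mol, m_theo = 8.135 g.
At 60.1 % efficiency, m_actual = 0.601 × 8.135 = 4.89 g.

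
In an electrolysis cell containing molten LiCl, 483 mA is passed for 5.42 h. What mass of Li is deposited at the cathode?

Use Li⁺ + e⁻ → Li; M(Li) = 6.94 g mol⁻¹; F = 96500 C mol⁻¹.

Q = I·t = 0.4830 A × 19512 s = 9424 C.
n(e⁻) = Q/F = 9424 / 96500 = 0.09766 mol.
Li⁺ + e⁻ → Li, so n(Li) = n(e⁻)/1 = 0.09766 mol.
m = n·M = 0.09766 × 6.94 = 0.678 g.

0.678 g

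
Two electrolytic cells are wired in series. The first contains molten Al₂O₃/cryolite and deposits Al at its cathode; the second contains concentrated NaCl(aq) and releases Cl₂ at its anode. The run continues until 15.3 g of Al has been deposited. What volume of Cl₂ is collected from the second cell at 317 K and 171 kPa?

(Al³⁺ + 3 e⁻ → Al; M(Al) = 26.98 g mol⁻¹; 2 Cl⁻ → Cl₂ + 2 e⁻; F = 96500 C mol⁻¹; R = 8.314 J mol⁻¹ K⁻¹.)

13.1 L

n(Al) = 15.3 / 26.98 = 0.5671 mol, so n(e⁻) = 3 × 0.5671 = 1.701 mol.
The cells are in series, so the same 1.701 mol of electrons passes through the second cell.
2 Cl⁻ → Cl₂ + 2 e⁻ — 2 mol e⁻ per mol Cl₂, so n(Cl₂) = 1.701/2 = 0.8506 mol.
V = nRT/P = (0.8506 × 8.314 × 317) / (171 × 10³) = 0.0131 m³ = 13.1 L.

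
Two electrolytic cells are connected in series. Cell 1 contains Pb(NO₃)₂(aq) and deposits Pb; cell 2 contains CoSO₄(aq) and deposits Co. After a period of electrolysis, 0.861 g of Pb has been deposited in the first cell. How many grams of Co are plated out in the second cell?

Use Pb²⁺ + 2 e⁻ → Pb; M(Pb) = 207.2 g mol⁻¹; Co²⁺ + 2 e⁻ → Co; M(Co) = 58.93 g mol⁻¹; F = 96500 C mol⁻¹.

n(Pb) = 0.861 / 207.2 = 0.004155 mol.
Since Pb²⁺ + 2 e⁻ → Pb, n(e⁻) passed = 2 × 0.004155 = 0.008311 mol.
Cells in series carry the same charge, so the same 0.008311 mol of electrons passes through cell 2.
Co²⁺ + 2 e⁻ → Co, so n(Co) = 0.008311 / 2 = 0.004155 mol.
m(Co) = 0.004155 × 58.93 = 0.245 g.

0.245 g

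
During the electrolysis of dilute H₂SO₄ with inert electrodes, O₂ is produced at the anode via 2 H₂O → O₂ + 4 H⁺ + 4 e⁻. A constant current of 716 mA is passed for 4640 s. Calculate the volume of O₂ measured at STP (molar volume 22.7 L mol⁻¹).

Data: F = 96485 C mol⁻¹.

Q = I·t = 0.7160 A × 4640.0 s = 3322 C.
n(e⁻) = Q/F = 3322 / 96485 = 0.03443 mol.
4 electrons are transferred per O₂ molecule, so n(O₂) = 0.03443 / 4 = 0.008608 mol.
V = n × V_m = 0.008608 × 22.7 = 0.195 L.

0.195 L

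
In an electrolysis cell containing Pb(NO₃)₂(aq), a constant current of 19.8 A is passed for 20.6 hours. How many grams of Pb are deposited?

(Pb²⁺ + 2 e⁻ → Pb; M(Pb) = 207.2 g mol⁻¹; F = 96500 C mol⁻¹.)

1580 g

Q = I·t = 19.80 A × 74160 s = 1468000 C.
n(e⁻) = Q/F = 1468000 / 96500 = 15.22 mol.
Pb²⁺ + 2 e⁻ → Pb, so n(Pb) = n(e⁻)/2 = 7.608 mol.
m = n·M = 7.608 × 207.2 = 1580 g.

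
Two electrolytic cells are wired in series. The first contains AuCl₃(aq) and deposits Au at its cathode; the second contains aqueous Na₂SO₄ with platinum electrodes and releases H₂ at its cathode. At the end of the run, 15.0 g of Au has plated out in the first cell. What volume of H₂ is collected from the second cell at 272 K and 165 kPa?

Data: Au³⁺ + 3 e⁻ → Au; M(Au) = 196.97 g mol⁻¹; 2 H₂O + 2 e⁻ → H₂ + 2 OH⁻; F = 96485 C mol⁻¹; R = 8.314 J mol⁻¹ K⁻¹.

1.57 L

n(Au) = 15.0 / 196.97 = 0.07615 mol, so n(e⁻) = 3 × 0.07615 = 0.2285 mol.
The cells are in series, so the same 0.2285 mol of electrons passes through the second cell.
2 H₂O + 2 e⁻ → H₂ + 2 OH⁻ — 2 mol e⁻ per mol H₂, so n(H₂) = 0.2285/2 = 0.1142 mol.
V = nRT/P = (0.1142 × 8.314 × 272) / (165 × 10³) = 0.00157 m³ = 1.57 L.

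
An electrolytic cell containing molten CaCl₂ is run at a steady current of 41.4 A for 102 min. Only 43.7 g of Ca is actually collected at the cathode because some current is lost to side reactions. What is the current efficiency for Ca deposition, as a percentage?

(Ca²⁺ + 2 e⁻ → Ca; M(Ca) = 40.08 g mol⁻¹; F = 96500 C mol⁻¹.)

83.1 %

Q = I·t = 41.40 × 6120.0 = 253400 C; n(e⁻) = 253400/96500 = 2.626 mol.
Theoretical n(Ca) = n(e⁻)/2 = 1.313 mol, i.e. m_theo = 1.313 × 40.08 = 52.62 g.
Efficiency = m_actual / m_theo = 43.7 / 52.62 = 83.1 %.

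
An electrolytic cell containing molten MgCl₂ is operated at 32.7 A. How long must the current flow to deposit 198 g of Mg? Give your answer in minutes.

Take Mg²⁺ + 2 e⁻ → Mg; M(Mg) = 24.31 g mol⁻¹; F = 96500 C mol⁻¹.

n(Mg) = m/M = 198 / 24.31 = 8.145 mol.
Each Mg atom requires 2 electrons, so n(e⁻) = 2 × 8.145 = 16.29 mol.
Q = n(e⁻)·F = 16.29 × 96500 = 1572000 C.
t = Q/I = 1572000 / 32.70 A = 48070 s = 801 min.

801 min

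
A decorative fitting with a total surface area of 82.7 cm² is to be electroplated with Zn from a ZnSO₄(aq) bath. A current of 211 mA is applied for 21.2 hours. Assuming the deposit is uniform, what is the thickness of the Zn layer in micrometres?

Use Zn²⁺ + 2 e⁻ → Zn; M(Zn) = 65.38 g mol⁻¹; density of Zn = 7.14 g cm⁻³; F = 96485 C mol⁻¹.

92.4 μm

Q = I·t = 0.2110 × 76320 = 16100 C; n(e⁻) = 0.1669 mol.
n(Zn) = n(e⁻)/2 = 0.08345 mol, so m = 0.08345 × 65.38 = 5.456 g.
Volume = m/ρ = 5.456 / 7.14 = 0.7641 cm³.
Thickness = V/A = 0.7641 / 82.7 = 0.00924 cm = 92.4 μm.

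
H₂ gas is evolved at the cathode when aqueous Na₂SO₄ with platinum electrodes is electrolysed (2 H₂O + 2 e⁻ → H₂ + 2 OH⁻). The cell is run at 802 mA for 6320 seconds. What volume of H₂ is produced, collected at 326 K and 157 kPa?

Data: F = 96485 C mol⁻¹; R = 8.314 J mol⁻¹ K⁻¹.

Q = I·t = 0.8020 A × 6320.0 s = 5069 C.
n(e⁻) = Q/F = 5069 / 96485 = 0.05253 mol.
2 electrons are transferred per H₂ molecule, so n(H₂) = 0.05253 / 2 = 0.02627 mol.
V = nRT/P = (0.02627 × 8.314 × 326) / (157 × 10³ Pa) = 4.53 × 10⁻⁴ m³ = 0.453 L.

0.453 L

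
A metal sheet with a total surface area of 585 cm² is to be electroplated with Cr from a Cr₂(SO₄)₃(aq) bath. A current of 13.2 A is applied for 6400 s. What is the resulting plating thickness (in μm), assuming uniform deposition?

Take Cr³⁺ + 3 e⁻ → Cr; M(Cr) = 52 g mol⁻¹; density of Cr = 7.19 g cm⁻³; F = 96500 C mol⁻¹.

36.1 μm

Q = I·t = 13.20 × 6400.0 = 84480 C; n(e⁻) = 0.8754 mol.
n(Cr) = n(e⁻)/3 = 0.2918 mol, so m = 0.2918 × 52 = 15.17 g.
Volume = m/ρ = 15.17 / 7.19 = 2.110 cm³.
Thickness = V/A = 2.110 / 585 = 0.00361 cm = 36.1 μm.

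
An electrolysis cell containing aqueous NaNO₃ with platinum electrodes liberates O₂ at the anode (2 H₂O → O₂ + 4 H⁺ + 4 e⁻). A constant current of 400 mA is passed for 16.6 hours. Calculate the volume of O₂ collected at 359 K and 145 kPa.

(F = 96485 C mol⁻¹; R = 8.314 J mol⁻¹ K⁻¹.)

1.27 L

Q = I·t = 0.4000 A × 59760 s = 23900 C.
n(e⁻) = Q/F = 23900 / 96485 = 0.2477 mol.
4 electrons are transferred per O₂ molecule, so n(O₂) = 0.2477 / 4 = 0.06194 mol.
V = nRT/P = (0.06194 × 8.314 × 359) / (145 × 10³ Pa) = 0.00127 m³ = 1.27 L.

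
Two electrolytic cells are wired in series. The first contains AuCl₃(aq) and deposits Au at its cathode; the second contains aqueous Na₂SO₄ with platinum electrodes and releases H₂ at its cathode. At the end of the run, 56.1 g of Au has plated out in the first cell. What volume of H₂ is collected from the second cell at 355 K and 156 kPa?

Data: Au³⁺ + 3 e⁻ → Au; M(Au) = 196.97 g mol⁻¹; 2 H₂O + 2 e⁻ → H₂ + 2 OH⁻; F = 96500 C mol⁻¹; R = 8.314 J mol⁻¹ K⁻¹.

8.08 L

n(Au) = 56.1 / 196.97 = 0.2848 mol, so n(e⁻) = 3 × 0.2848 = 0.8544 mol.
The cells are in series, so the same 0.8544 mol of electrons passes through the second cell.
2 H₂O + 2 e⁻ → H₂ + 2 OH⁻ — 2 mol e⁻ per mol H₂, so n(H₂) = 0.8544/2 = 0.4272 mol.
V = nRT/P = (0.4272 × 8.314 × 355) / (156 × 10³) = 0.00808 m³ = 8.08 L.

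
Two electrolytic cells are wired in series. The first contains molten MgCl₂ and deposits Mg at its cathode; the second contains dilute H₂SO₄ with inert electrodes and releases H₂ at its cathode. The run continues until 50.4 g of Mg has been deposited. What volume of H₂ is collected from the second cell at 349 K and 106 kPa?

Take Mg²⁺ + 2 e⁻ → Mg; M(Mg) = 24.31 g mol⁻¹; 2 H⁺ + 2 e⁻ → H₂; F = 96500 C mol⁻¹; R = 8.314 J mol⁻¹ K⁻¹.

56.8 L

n(Mg) = 50.4 / 24.31 = 2.073 mol, so n(e⁻) = 2 × 2.073 = 4.146 mol.
The cells are in series, so the same 4.146 mol of electrons passes through the second cell.
2 H⁺ + 2 e⁻ → H₂ — 2 mol e⁻ per mol H₂, so n(H₂) = 4.146/2 = 2.073 mol.
V = nRT/P = (2.073 × 8.314 × 349) / (106 × 10³) = 0.0568 m³ = 56.8 L.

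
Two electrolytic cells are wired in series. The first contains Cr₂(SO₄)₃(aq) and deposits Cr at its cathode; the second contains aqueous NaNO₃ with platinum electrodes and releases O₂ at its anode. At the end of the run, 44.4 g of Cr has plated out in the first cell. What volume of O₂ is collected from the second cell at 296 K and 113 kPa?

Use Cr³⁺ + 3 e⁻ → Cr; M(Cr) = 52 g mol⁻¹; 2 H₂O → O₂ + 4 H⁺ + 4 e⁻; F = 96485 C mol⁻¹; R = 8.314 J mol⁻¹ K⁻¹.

n(Cr) = 44.4 / 52 = 0.8538 mol, so n(e⁻) = 3 × 0.8538 = 2.562 mol.
The cells are in series, so the same 2.562 mol of electrons passes through the second cell.
2 H₂O → O₂ + 4 H⁺ + 4 e⁻ — 4 mol e⁻ per mol O₂, so n(O₂) = 2.562/4 = 0.6404 mol.
V = nRT/P = (0.6404 × 8.314 × 296) / (113 × 10³) = 0.0139 m³ = 13.9 L.

13.9 L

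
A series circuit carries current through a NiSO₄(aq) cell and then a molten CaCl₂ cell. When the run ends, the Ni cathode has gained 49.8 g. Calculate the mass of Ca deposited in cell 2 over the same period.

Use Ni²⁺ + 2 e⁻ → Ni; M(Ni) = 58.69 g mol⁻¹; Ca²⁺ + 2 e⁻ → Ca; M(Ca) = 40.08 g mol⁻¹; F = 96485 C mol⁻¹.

n(Ni) = 49.8 / 58.69 = 0.8485 mol.
Since Ni²⁺ + 2 e⁻ → Ni, n(e⁻) passed = 2 × 0.8485 = 1.697 mol.
Cells in series carry the same charge, so the same 1.697 mol of electrons passes through cell 2.
Ca²⁺ + 2 e⁻ → Ca, so n(Ca) = 1.697 / 2 = 0.8485 mol.
m(Ca) = 0.8485 × 40.08 = 34.0 g.

34.0 g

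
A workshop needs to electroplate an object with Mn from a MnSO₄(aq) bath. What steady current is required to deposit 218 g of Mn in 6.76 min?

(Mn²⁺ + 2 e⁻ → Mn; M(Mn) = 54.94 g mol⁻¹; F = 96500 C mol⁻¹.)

1890 A

n(Mn) = 218 / 54.94 = 3.968 mol.
n(e⁻) = 2 × 3.968 = 7.936 mol.
Q = n(e⁻)·F = 7.936 × 96500 = 765800 C.
I = Q/t = 765800 / 405.60 s = 1890 A.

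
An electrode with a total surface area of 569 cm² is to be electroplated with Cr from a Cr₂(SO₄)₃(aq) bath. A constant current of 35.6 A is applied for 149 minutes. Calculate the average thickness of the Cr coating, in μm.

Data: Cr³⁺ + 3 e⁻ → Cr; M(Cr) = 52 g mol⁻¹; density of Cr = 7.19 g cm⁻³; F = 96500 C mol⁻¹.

140 μm

Q = I·t = 35.60 × 8940.0 = 318300 C; n(e⁻) = 3.298 mol.
n(Cr) = n(e⁻)/3 = 1.099 mol, so m = 1.099 × 52 = 57.17 g.
Volume = m/ρ = 57.17 / 7.19 = 7.951 cm³.
Thickness = V/A = 7.951 / 569 = 0.0140 cm = 140 μm.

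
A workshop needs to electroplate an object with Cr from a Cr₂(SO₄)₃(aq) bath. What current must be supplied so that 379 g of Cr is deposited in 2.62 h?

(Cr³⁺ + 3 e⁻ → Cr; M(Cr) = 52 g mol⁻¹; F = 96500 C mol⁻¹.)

n(Cr) = 379 / 52 = 7.288 mol.
n(e⁻) = 3 × 7.288 = 21.87 mol.
Q = n(e⁻)·F = 21.87 × 96500 = 2110000 C.
I = Q/t = 2110000 / 9432.0 s = 224 A.

224 A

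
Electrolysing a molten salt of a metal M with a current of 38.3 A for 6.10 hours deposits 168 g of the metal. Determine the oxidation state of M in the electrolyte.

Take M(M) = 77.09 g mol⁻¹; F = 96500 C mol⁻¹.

+4

Q = I·t = 38.30 A × 21960 s = 841100 C, so n(e⁻) = 841100/96500 = 8.716 mol.
n(M) deposited = 168 / 77.09 = 2.179 mol.
Electrons per atom = n(e⁻)/n(M) = 8.716 / 2.179 = 4.00 ≈ 4, so the ion is M⁴⁺.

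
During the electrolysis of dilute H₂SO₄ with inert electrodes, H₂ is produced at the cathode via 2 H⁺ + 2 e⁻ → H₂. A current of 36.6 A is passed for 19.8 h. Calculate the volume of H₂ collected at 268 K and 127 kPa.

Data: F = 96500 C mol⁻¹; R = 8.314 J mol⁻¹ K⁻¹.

Q = I·t = 36.60 A × 71280 s = 2609000 C.
n(e⁻) = Q/F = 2609000 / 96500 = 27.03 mol.
2 electrons are transferred per H₂ molecule, so n(H₂) = 27.03 / 2 = 13.52 mol.
V = nRT/P = (13.52 × 8.314 × 268) / (127 × 10³ Pa) = 0.237 m³ = 237 L.

237 L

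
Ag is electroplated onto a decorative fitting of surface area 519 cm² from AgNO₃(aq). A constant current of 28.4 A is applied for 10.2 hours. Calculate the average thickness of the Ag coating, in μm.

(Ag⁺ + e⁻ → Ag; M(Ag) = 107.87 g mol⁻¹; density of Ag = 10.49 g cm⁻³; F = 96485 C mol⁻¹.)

Q = I·t = 28.40 × 36720 = 1043000 C; n(e⁻) = 10.81 mol.
n(Ag) = n(e⁻)/1 = 10.81 mol, so m = 10.81 × 107.87 = 1166 g.
Volume = m/ρ = 1166 / 10.49 = 111.1 cm³.
Thickness = V/A = 111.1 / 519 = 0.214 cm = 2140 μm.

2140 μm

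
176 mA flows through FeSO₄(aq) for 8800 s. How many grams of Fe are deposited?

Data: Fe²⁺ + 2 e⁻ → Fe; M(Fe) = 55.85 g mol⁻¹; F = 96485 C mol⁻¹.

0.448 g

Q = I·t = 0.1760 A × 8800.0 s = 1549 C.
n(e⁻) = Q/F = 1549 / 96485 = 0.01605 mol.
Fe²⁺ + 2 e⁻ → Fe, so n(Fe) = n(e⁻)/2 = 0.008026 mol.
m = n·M = 0.008026 × 55.85 = 0.448 g.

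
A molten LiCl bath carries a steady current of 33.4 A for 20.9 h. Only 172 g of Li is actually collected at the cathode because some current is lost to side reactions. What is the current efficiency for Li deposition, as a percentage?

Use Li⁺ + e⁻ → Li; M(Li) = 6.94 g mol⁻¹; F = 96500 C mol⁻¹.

95.2 %

Q = I·t = 33.40 × 75240 = 2513000 C; n(e⁻) = 2513000/96500 = 26.04 mol.
Theoretical n(Li) = n(e⁻)/1 = 26.04 mol, i.e. m_theo = 26.04 × 6.94 = 180.7 g.
Efficiency = m_actual / m_theo = 172 / 180.7 = 95.2 %.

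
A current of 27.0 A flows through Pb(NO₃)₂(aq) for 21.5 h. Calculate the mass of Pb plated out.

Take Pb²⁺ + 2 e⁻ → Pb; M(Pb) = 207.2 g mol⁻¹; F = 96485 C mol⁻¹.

2240 g

Q = I·t = 27.00 A × 77400 s = 2090000 C.
n(e⁻) = Q/F = 2090000 / 96485 = 21.66 mol.
Pb²⁺ + 2 e⁻ → Pb, so n(Pb) = n(e⁻)/2 = 10.83 mol.
m = n·M = 10.83 × 207.2 = 2240 g.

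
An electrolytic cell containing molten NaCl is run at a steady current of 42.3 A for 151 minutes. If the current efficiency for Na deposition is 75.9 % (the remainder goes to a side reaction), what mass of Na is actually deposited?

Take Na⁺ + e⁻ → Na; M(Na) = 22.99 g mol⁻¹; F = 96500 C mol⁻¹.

Q = I·t = 42.30 × 9060.0 = 383200 C.
n(e⁻) = 383200/96500 = 3.971 mol; theoretically n(Na) = 3.971/1 = 3.971 mol, m_theo = 91.30 g.
At 75.9 % efficiency, m_actual = 0.759 × 91.30 = 69.3 g.

69.3 g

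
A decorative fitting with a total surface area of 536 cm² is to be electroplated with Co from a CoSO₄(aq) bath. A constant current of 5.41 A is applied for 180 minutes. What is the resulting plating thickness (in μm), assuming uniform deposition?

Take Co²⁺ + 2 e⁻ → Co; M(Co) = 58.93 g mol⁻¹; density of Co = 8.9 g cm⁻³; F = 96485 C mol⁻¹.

37.4 μm

Q = I·t = 5.410 × 10800 = 58430 C; n(e⁻) = 0.6056 mol.
n(Co) = n(e⁻)/2 = 0.3028 mol, so m = 0.3028 × 58.93 = 17.84 g.
Volume = m/ρ = 17.84 / 8.9 = 2.005 cm³.
Thickness = V/A = 2.005 / 536 = 0.00374 cm = 37.4 μm.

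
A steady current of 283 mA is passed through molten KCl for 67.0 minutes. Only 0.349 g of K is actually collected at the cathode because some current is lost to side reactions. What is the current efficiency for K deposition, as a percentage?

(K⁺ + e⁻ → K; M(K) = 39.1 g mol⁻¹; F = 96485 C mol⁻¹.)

Q = I·t = 0.2830 × 4020.0 = 1138 C; n(e⁻) = 1138/96485 = 0.01179 mol.
Theoretical n(K) = n(e⁻)/1 = 0.01179 mol, i.e. m_theo = 0.01179 × 39.1 = 0.4610 g.
Efficiency = m_actual / m_theo = 0.349 / 0.4610 = 75.7 %.

75.7 %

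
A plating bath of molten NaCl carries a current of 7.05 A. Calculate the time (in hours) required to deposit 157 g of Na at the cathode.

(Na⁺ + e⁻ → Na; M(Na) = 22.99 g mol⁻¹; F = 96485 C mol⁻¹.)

26.0 h

n(Na) = m/M = 157 / 22.99 = 6.829 mol.
Each Na atom requires 1 electron, so n(e⁻) = 1 × 6.829 = 6.829 mol.
Q = n(e⁻)·F = 6.829 × 96485 = 658900 C.
t = Q/I = 658900 / 7.050 A = 93460 s = 26.0 h.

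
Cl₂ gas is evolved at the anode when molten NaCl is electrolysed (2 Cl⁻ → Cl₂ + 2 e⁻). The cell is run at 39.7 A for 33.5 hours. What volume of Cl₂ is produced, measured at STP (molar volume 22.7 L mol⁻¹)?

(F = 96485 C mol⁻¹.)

563 L

Q = I·t = 39.70 A × 120600 s = 4788000 C.
n(e⁻) = Q/F = 4788000 / 96485 = 49.62 mol.
2 electrons are transferred per Cl₂ molecule, so n(Cl₂) = 49.62 / 2 = 24.81 mol.
V = n × V_m = 24.81 × 22.7 = 563 L.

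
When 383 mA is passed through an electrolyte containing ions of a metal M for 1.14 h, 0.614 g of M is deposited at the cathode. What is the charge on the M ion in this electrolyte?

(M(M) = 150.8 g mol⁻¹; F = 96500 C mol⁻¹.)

+4

Q = I·t = 0.3830 A × 4104.0 s = 1572 C, so n(e⁻) = 1572/96500 = 0.01629 mol.
n(M) deposited = 0.614 / 150.8 = 0.004072 mol.
Electrons per atom = n(e⁻)/n(M) = 0.01629 / 0.004072 = 4.00 ≈ 4, so the ion is M⁴⁺.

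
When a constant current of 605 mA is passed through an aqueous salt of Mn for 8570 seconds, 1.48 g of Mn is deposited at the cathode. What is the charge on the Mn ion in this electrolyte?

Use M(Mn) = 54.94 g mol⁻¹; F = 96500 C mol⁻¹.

Q = I·t = 0.6050 A × 8570.0 s = 5185 C, so n(e⁻) = 5185/96500 = 0.05373 mol.
n(Mn) deposited = 1.48 / 54.94 = 0.02694 mol.
Electrons per atom = n(e⁻)/n(Mn) = 0.05373 / 0.02694 = 1.99 ≈ 2, so the ion is Mn²⁺.

+2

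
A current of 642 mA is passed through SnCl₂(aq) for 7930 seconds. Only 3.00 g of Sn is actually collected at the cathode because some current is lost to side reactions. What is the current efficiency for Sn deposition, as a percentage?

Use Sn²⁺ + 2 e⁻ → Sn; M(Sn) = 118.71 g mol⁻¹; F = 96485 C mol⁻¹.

95.8 %

Q = I·t = 0.6420 × 7930.0 = 5091 C; n(e⁻) = 5091/96485 = 0.05277 mol.
Theoretical n(Sn) = n(e⁻)/2 = 0.02638 mol, i.e. m_theo = 0.02638 × 118.71 = 3.132 g.
Efficiency = m_actual / m_theo = 3.00 / 3.132 = 95.8 %.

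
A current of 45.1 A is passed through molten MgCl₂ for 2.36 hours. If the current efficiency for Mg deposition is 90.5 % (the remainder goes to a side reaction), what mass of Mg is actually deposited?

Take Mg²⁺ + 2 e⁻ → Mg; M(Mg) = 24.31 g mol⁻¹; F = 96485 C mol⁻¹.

43.7 g

Q = I·t = 45.10 × 8496.0 = 383200 C.
n(e⁻) = 383200/96485 = 3.971 mol; theoretically n(Mg) = 3.971/2 = 1.986 mol, m_theo = 48.27 g.
At 90.5 % efficiency, m_actual = 0.905 × 48.27 = 43.7 g.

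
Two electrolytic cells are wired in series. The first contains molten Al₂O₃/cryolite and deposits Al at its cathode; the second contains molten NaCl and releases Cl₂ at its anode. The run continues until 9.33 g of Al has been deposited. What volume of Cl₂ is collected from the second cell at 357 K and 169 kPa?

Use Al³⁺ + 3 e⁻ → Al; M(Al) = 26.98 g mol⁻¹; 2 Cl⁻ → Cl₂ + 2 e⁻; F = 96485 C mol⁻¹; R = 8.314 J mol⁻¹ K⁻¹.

9.11 L

n(Al) = 9.33 / 26.98 = 0.3458 mol, so n(e⁻) = 3 × 0.3458 = 1.037 mol.
The cells are in series, so the same 1.037 mol of electrons passes through the second cell.
2 Cl⁻ → Cl₂ + 2 e⁻ — 2 mol e⁻ per mol Cl₂, so n(Cl₂) = 1.037/2 = 0.5187 mol.
V = nRT/P = (0.5187 × 8.314 × 357) / (169 × 10³) = 0.00911 m³ = 9.11 L.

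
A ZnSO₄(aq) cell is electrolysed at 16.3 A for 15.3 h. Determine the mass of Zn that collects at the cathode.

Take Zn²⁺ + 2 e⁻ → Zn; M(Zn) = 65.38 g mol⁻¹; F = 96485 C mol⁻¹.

Q = I·t = 16.30 A × 55080 s = 897800 C.
n(e⁻) = Q/F = 897800 / 96485 = 9.305 mol.
Zn²⁺ + 2 e⁻ → Zn, so n(Zn) = n(e⁻)/2 = 4.653 mol.
m = n·M = 4.653 × 65.38 = 304 g.

304 g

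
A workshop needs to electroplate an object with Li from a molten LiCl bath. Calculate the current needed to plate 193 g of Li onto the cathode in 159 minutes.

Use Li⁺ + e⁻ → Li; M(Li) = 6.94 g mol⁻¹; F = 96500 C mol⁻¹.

n(Li) = 193 / 6.94 = 27.81 mol.
n(e⁻) = 1 × 27.81 = 27.81 mol.
Q = n(e⁻)·F = 27.81 × 96500 = 2684000 C.
I = Q/t = 2684000 / 9540.0 s = 281 A.

281 A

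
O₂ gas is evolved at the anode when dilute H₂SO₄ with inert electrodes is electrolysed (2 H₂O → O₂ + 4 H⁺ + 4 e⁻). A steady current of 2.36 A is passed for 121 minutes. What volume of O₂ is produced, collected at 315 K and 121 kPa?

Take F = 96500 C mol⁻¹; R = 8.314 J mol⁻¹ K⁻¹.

Q = I·t = 2.360 A × 7260.0 s = 17130 C.
n(e⁻) = Q/F = 17130 / 96500 = 0.1776 mol.
4 electrons are transferred per O₂ molecule, so n(O₂) = 0.1776 / 4 = 0.04439 mol.
V = nRT/P = (0.04439 × 8.314 × 315) / (121 × 10³ Pa) = 9.61 × 10⁻⁴ m³ = 0.961 L.

0.961 L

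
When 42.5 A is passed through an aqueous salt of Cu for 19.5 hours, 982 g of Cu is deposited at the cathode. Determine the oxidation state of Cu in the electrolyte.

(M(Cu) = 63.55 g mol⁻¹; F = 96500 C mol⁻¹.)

+2

Q = I·t = 42.50 A × 70200 s = 2984000 C, so n(e⁻) = 2984000/96500 = 30.92 mol.
n(Cu) deposited = 982 / 63.55 = 15.45 mol.
Electrons per atom = n(e⁻)/n(Cu) = 30.92 / 15.45 = 2.00 ≈ 2, so the ion is Cu²⁺.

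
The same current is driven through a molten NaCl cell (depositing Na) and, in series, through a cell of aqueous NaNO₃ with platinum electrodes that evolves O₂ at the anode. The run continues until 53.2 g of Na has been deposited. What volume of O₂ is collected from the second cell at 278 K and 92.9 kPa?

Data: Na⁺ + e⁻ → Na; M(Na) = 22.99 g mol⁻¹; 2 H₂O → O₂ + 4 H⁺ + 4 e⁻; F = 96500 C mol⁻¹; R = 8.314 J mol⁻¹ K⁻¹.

14.4 L

n(Na) = 53.2 / 22.99 = 2.314 mol, so n(e⁻) = 1 × 2.314 = 2.314 mol.
The cells are in series, so the same 2.314 mol of electrons passes through the second cell.
2 H₂O → O₂ + 4 H⁺ + 4 e⁻ — 4 mol e⁻ per mol O₂, so n(O₂) = 2.314/4 = 0.5785 mol.
V = nRT/P = (0.5785 × 8.314 × 278) / (92.9 × 10³) = 0.0144 m³ = 14.4 L.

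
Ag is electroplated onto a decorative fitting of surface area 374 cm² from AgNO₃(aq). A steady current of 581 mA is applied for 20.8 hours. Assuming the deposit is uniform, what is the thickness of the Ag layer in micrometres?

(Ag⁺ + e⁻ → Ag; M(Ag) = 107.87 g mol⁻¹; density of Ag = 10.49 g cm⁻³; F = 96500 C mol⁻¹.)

Q = I·t = 0.5810 × 74880 = 43510 C; n(e⁻) = 0.4508 mol.
n(Ag) = n(e⁻)/1 = 0.4508 mol, so m = 0.4508 × 107.87 = 48.63 g.
Volume = m/ρ = 48.63 / 10.49 = 4.636 cm³.
Thickness = V/A = 4.636 / 374 = 0.0124 cm = 124 μm.

124 μm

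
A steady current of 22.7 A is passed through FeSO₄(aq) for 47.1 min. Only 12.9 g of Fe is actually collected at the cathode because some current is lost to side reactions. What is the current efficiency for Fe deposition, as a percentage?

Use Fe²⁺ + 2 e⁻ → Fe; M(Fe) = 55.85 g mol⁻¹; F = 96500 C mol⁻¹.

69.5 %

Q = I·t = 22.70 × 2826.0 = 64150 C; n(e⁻) = 64150/96500 = 0.6648 mol.
Theoretical n(Fe) = n(e⁻)/2 = 0.3324 mol, i.e. m_theo = 0.3324 × 55.85 = 18.56 g.
Efficiency = m_actual / m_theo = 12.9 / 18.56 = 69.5 %.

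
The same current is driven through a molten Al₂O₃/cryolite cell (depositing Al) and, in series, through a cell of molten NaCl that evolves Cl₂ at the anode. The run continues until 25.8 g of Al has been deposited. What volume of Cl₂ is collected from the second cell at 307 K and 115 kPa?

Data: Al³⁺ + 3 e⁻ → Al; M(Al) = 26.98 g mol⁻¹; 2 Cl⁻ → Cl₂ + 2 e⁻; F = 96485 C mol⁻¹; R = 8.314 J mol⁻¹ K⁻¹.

31.8 L

n(Al) = 25.8 / 26.98 = 0.9563 mol, so n(e⁻) = 3 × 0.9563 = 2.869 mol.
The cells are in series, so the same 2.869 mol of electrons passes through the second cell.
2 Cl⁻ → Cl₂ + 2 e⁻ — 2 mol e⁻ per mol Cl₂, so n(Cl₂) = 2.869/2 = 1.434 mol.
V = nRT/P = (1.434 × 8.314 × 307) / (115 × 10³) = 0.0318 m³ = 31.8 L.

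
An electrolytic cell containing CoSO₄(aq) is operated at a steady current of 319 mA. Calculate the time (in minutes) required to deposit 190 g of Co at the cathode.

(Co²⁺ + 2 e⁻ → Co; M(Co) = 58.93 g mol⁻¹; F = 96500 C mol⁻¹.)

32500 min

n(Co) = m/M = 190 / 58.93 = 3.224 mol.
Each Co atom requires 2 electrons, so n(e⁻) = 2 × 3.224 = 6.448 mol.
Q = n(e⁻)·F = 6.448 × 96500 = 622300 C.
t = Q/I = 622300 / 0.3190 A = 1951000 s = 32500 min.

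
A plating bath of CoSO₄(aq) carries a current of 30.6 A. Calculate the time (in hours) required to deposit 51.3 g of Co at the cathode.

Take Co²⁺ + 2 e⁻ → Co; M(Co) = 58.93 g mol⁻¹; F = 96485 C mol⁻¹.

1.52 h

n(Co) = m/M = 51.3 / 58.93 = 0.8705 mol.
Each Co atom requires 2 electrons, so n(e⁻) = 2 × 0.8705 = 1.741 mol.
Q = n(e⁻)·F = 1.741 × 96485 = 168000 C.
t = Q/I = 168000 / 30.60 A = 5490 s = 1.52 h.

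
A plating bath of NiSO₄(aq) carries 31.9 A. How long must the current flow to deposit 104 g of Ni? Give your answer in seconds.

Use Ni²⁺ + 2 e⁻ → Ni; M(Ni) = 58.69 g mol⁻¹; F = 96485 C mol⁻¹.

10700 s

n(Ni) = m/M = 104 / 58.69 = 1.772 mol.
Each Ni atom requires 2 electrons, so n(e⁻) = 2 × 1.772 = 3.544 mol.
Q = n(e⁻)·F = 3.544 × 96485 = 341900 C.
t = Q/I = 341900 / 31.90 A = 10720 s.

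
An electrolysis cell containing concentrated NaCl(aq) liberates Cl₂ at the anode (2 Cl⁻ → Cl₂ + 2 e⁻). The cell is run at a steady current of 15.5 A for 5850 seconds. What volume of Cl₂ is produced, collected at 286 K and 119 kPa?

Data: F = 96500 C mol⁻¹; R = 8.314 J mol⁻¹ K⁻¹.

9.39 L

Q = I·t = 15.50 A × 5850.0 s = 90680 C.
n(e⁻) = Q/F = 90680 / 96500 = 0.9396 mol.
2 electrons are transferred per Cl₂ molecule, so n(Cl₂) = 0.9396 / 2 = 0.4698 mol.
V = nRT/P = (0.4698 × 8.314 × 286) / (119 × 10³ Pa) = 0.00939 m³ = 9.39 L.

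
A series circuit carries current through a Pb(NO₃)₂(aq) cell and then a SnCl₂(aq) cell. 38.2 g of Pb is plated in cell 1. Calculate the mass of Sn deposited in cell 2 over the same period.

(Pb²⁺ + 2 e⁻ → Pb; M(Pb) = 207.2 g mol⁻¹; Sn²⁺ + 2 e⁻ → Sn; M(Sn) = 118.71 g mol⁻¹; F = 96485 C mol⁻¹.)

n(Pb) = 38.2 / 207.2 = 0.1844 mol.
Since Pb²⁺ + 2 e⁻ → Pb, n(e⁻) passed = 2 × 0.1844 = 0.3687 mol.
Cells in series carry the same charge, so the same 0.3687 mol of electrons passes through cell 2.
Sn²⁺ + 2 e⁻ → Sn, so n(Sn) = 0.3687 / 2 = 0.1844 mol.
m(Sn) = 0.1844 × 118.71 = 21.9 g.

21.9 g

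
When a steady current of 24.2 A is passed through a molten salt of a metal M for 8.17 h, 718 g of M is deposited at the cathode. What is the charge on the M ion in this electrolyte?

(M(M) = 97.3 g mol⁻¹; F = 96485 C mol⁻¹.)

+1

Q = I·t = 24.20 A × 29412 s = 711800 C, so n(e⁻) = 711800/96485 = 7.377 mol.
n(M) deposited = 718 / 97.3 = 7.379 mol.
Electrons per atom = n(e⁻)/n(M) = 7.377 / 7.379 = 1.00 ≈ 1, so the ion is M⁺.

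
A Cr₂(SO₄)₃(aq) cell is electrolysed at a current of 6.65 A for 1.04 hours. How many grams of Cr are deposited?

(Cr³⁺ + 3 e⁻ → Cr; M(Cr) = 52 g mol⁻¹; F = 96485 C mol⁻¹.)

4.47 g

Q = I·t = 6.650 A × 3744.0 s = 24900 C.
n(e⁻) = Q/F = 24900 / 96485 = 0.2580 mol.
Cr³⁺ + 3 e⁻ → Cr, so n(Cr) = n(e⁻)/3 = 0.08602 mol.
m = n·M = 0.08602 × 52 = 4.47 g.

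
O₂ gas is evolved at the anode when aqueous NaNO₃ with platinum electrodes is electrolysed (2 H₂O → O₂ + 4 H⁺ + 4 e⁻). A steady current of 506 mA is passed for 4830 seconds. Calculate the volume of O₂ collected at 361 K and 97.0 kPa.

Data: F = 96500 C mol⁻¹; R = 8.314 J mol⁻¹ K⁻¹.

Q = I·t = 0.5060 A × 4830.0 s = 2444 C.
n(e⁻) = Q/F = 2444 / 96500 = 0.02533 mol.
4 electrons are transferred per O₂ molecule, so n(O₂) = 0.02533 / 4 = 0.006332 mol.
V = nRT/P = (0.006332 × 8.314 × 361) / (97.0 × 10³ Pa) = 1.96 × 10⁻⁴ m³ = 0.196 L.

0.196 L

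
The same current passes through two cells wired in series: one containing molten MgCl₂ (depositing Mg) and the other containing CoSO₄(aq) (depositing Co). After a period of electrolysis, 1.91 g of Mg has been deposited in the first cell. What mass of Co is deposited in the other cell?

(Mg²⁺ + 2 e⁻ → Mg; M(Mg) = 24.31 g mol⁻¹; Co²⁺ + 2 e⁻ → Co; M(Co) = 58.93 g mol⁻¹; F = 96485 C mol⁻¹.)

n(Mg) = 1.91 / 24.31 = 0.07857 mol.
Since Mg²⁺ + 2 e⁻ → Mg, n(e⁻) passed = 2 × 0.07857 = 0.1571 mol.
Cells in series carry the same charge, so the same 0.1571 mol of electrons passes through cell 2.
Co²⁺ + 2 e⁻ → Co, so n(Co) = 0.1571 / 2 = 0.07857 mol.
m(Co) = 0.07857 × 58.93 = 4.63 g.

4.63 g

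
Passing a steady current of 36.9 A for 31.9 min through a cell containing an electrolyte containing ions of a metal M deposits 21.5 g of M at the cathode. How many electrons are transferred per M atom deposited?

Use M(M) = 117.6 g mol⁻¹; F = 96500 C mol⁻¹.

Q = I·t = 36.90 A × 1914.0 s = 70630 C, so n(e⁻) = 70630/96500 = 0.7319 mol.
n(M) deposited = 21.5 / 117.6 = 0.1828 mol.
Electrons per atom = n(e⁻)/n(M) = 0.7319 / 0.1828 = 4.00 ≈ 4, so the ion is M⁴⁺.

4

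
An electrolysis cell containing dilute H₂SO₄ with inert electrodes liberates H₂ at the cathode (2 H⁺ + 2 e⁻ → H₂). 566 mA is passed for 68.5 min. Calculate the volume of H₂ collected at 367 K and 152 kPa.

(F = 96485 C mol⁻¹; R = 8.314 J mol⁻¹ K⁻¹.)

Q = I·t = 0.5660 A × 4110.0 s = 2326 C.
n(e⁻) = Q/F = 2326 / 96485 = 0.02411 mol.
2 electrons are transferred per H₂ molecule, so n(H₂) = 0.02411 / 2 = 0.01206 mol.
V = nRT/P = (0.01206 × 8.314 × 367) / (152 × 10³ Pa) = 2.42 × 10⁻⁴ m³ = 0.242 L.

0.242 L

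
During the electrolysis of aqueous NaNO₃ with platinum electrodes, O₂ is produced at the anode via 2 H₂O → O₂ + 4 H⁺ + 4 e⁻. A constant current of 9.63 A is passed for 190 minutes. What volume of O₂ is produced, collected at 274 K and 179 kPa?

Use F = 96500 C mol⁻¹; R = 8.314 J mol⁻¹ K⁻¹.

3.62 L

Q = I·t = 9.630 A × 11400 s = 109800 C.
n(e⁻) = Q/F = 109800 / 96500 = 1.138 mol.
4 electrons are transferred per O₂ molecule, so n(O₂) = 1.138 / 4 = 0.2844 mol.
V = nRT/P = (0.2844 × 8.314 × 274) / (179 × 10³ Pa) = 0.00362 m³ = 3.62 L.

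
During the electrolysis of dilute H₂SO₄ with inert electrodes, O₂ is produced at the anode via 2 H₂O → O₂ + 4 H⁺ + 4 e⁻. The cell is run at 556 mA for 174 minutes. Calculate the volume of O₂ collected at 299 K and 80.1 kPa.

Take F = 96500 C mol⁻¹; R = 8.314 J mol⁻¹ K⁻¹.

0.467 L

Q = I·t = 0.5560 A × 10440 s = 5805 C.
n(e⁻) = Q/F = 5805 / 96500 = 0.06015 mol.
4 electrons are transferred per O₂ molecule, so n(O₂) = 0.06015 / 4 = 0.01504 mol.
V = nRT/P = (0.01504 × 8.314 × 299) / (80.1 × 10³ Pa) = 4.67 × 10⁻⁴ m³ = 0.467 L.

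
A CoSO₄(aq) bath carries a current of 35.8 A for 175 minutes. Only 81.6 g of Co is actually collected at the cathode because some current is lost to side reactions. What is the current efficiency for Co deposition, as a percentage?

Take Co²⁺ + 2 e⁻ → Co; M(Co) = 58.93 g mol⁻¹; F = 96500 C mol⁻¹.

71.1 %

Q = I·t = 35.80 × 10500 = 375900 C; n(e⁻) = 375900/96500 = 3.895 mol.
Theoretical n(Co) = n(e⁻)/2 = 1.948 mol, i.e. m_theo = 1.948 × 58.93 = 114.8 g.
Efficiency = m_actual / m_theo = 81.6 / 114.8 = 71.1 %.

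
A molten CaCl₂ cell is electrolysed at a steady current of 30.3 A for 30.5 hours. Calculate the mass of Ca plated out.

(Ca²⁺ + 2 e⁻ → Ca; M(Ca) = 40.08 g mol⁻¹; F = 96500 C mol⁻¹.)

Q = I·t = 30.30 A × 109800 s = 3327000 C.
n(e⁻) = Q/F = 3327000 / 96500 = 34.48 mol.
Ca²⁺ + 2 e⁻ → Ca, so n(Ca) = n(e⁻)/2 = 17.24 mol.
m = n·M = 17.24 × 40.08 = 691 g.

691 g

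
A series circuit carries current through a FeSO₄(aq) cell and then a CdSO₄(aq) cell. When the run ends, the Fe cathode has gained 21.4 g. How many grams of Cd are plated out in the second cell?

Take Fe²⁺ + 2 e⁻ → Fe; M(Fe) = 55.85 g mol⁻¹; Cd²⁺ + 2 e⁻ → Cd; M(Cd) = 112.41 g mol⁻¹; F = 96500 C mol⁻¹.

n(Fe) = 21.4 / 55.85 = 0.3832 mol.
Since Fe²⁺ + 2 e⁻ → Fe, n(e⁻) passed = 2 × 0.3832 = 0.7663 mol.
Cells in series carry the same charge, so the same 0.7663 mol of electrons passes through cell 2.
Cd²⁺ + 2 e⁻ → Cd, so n(Cd) = 0.7663 / 2 = 0.3832 mol.
m(Cd) = 0.3832 × 112.41 = 43.1 g.

43.1 g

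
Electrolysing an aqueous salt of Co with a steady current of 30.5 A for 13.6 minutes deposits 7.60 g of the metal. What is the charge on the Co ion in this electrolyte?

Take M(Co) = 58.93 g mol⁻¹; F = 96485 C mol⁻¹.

+2

Q = I·t = 30.50 A × 816.00 s = 24890 C, so n(e⁻) = 24890/96485 = 0.2579 mol.
n(Co) deposited = 7.60 / 58.93 = 0.1290 mol.
Electrons per atom = n(e⁻)/n(Co) = 0.2579 / 0.1290 = 2.00 ≈ 2, so the ion is Co²⁺.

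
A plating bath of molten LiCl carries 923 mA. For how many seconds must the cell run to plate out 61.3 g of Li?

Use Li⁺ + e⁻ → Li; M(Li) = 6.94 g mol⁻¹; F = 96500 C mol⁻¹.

9.23 × 10⁵ s

n(Li) = m/M = 61.3 / 6.94 = 8.833 mol.
Each Li atom requires 1 electron, so n(e⁻) = 1 × 8.833 = 8.833 mol.
Q = n(e⁻)·F = 8.833 × 96500 = 852400 C.
t = Q/I = 852400 / 0.9230 A = 923500 s.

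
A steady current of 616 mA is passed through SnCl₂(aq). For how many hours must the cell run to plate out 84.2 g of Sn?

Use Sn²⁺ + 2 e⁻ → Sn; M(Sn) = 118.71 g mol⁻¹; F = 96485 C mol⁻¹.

n(Sn) = m/M = 84.2 / 118.71 = 0.7093 mol.
Each Sn atom requires 2 electrons, so n(e⁻) = 2 × 0.7093 = 1.419 mol.
Q = n(e⁻)·F = 1.419 × 96485 = 136900 C.
t = Q/I = 136900 / 0.6160 A = 222200 s = 61.7 h.

61.7 h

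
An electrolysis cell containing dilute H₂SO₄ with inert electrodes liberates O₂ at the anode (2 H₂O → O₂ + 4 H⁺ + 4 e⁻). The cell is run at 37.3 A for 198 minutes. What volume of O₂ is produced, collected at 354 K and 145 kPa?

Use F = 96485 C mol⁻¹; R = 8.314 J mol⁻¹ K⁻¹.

23.3 L

Q = I·t = 37.30 A × 11880 s = 443100 C.
n(e⁻) = Q/F = 443100 / 96485 = 4.593 mol.
4 electrons are transferred per O₂ molecule, so n(O₂) = 4.593 / 4 = 1.148 mol.
V = nRT/P = (1.148 × 8.314 × 354) / (145 × 10³ Pa) = 0.0233 m³ = 23.3 L.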